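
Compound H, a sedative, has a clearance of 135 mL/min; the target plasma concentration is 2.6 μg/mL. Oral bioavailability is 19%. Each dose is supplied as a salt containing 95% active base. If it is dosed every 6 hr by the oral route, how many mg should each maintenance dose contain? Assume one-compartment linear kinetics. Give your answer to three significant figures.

CL = 135 mL/min × 60/1000 = 8.100 L/h
D = CL × Css × τ / F / S = 8.100 × 2.6 × 6 / 0.19 / 0.95 = 700.1 mg

700 mg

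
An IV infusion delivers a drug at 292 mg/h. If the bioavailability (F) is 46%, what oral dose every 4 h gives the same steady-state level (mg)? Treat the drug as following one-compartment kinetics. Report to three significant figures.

To maintain the same Css, the systemic dosing rate must be unchanged: F·D/τ = infusion rate.
D = rate × τ / F = 292 × 4 / 0.46 = 2539 mg

2540 mg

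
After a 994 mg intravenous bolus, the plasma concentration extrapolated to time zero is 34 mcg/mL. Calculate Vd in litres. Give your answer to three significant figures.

29.2 L

Immediately after an IV bolus, C₀ = Dose / Vd, so Vd = Dose / C₀.
Vd = 994 / 34 = 29.24 L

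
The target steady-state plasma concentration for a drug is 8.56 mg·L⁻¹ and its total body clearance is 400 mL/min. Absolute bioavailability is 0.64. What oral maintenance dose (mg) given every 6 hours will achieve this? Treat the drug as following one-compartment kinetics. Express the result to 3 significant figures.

1930 mg

CL = 400 mL/min = 400 × 0.06 = 24.00 L/h
D = CL × Css × τ / F = 24.00 × 8.56 × 6 / 0.64 = 1926 mg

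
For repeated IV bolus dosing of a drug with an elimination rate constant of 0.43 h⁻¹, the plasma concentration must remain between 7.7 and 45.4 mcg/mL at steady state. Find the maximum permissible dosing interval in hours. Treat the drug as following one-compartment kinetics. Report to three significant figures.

4.13 h

Between IV bolus doses, concentration decays as C = C₀·e^(−kτ), so C_peak/C_trough = e^(kτ).
τ_max = ln(C_peak/C_trough) / k = ln(45.4/7.7) / 0.4300 = 1.774 / 0.4300 = 4.126 h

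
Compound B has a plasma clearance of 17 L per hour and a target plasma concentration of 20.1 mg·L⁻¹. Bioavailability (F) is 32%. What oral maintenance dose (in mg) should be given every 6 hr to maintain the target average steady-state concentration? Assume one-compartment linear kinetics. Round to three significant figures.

D = CL × Css × τ / F = 17.00 × 20.1 × 6 / 0.32 = 6407 mg

6410 mg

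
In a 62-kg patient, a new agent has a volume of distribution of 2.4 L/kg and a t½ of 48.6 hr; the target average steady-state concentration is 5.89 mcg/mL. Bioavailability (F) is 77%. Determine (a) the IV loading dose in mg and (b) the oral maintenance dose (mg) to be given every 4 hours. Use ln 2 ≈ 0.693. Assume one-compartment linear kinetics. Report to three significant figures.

(a) 876 mg; (b) 64.9 mg

Total Vd = 2.4 × 62 = 148.8 L
LD = Vd × C = 148.8 × 5.89 = 876.4 mg
CL = 0.693 × Vd / t½ = 0.693 × 148.8 / 48.6 = 2.122 L/h
D = CL × Css × τ / F = 2.122 × 5.89 × 4 / 0.77 = 64.93 mg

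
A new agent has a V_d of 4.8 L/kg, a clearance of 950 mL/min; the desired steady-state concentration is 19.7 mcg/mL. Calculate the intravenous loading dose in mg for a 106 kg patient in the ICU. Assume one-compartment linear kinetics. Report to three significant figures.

Vd = 4.8 L/kg × 106 kg = 508.8 L
Loading dose depends on Vd (not clearance): it fills the distribution volume.
LD = Vd × C = 508.8 × 19.70 = 10020 mg

10000 mg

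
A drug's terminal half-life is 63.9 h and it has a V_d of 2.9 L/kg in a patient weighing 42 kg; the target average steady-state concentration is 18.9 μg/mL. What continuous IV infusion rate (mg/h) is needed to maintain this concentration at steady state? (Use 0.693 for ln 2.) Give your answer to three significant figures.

Vd(total) = 42 kg × 2.9 L/kg = 121.8 L
k = 0.693/63.9 = 0.01085 h⁻¹, so CL = k·Vd = 0.01085 × 121.8 = 1.322 L/h
Infusion rate = CL × Css = 1.322 × 18.9 = 24.99 mg/h

25.0 mg/h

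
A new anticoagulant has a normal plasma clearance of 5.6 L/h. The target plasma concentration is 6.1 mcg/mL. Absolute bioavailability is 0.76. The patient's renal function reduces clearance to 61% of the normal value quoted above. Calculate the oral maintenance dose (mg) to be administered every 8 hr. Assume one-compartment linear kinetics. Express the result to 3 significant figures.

219 mg

Patient clearance = 0.61 × 5.600 = 3.416 L/h
D = CL × Css × τ / F = 3.416 × 6.1 × 8 / 0.76 = 219.3 mg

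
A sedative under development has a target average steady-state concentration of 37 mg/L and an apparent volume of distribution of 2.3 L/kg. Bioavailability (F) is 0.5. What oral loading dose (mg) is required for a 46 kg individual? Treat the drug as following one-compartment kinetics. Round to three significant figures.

7830 mg

Vd = 2.3 L/kg × 46 kg = 105.8 L
LD = Vd × C / F = 105.8 × 37.00 / 0.5 = 7829 mg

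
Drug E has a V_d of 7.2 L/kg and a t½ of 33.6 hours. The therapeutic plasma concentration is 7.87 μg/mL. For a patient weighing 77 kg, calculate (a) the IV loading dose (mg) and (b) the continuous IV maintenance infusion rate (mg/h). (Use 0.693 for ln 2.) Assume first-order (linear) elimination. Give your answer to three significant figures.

(a) 4360 mg; (b) 90.0 mg/h

Vd(total) = 77 kg × 7.2 L/kg = 554.4 L
LD = Vd × C = 554.4 × 7.87 = 4363 mg
CL = 0.693 × Vd / t½ = 0.693 × 554.4 / 33.6 = 11.43 L/h
Infusion rate = CL × Css = 11.43 × 7.87 = 89.95 mg/h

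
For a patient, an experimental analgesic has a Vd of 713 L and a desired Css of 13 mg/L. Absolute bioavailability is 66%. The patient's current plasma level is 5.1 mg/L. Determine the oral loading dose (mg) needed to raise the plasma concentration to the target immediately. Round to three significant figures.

8530 mg

Concentration deficit ΔC = 13 − 5.1 = 7.900 mg/L
LD = Vd × ΔC / F = 713.0 × 7.900 / 0.66 = 8534 mg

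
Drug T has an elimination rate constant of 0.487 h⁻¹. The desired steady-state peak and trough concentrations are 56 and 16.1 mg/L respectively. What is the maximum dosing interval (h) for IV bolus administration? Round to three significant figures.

Between IV bolus doses, concentration decays as C = C₀·e^(−kτ), so C_peak/C_trough = e^(kτ).
τ_max = ln(C_peak/C_trough) / k = ln(56/16.1) / 0.4870 = 1.247 / 0.4870 = 2.561 h

2.56 h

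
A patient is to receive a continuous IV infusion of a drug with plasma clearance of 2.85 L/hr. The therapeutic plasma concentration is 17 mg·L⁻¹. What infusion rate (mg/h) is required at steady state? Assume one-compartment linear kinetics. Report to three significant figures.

At steady state, infusion rate equals elimination rate: rate in = CL × Css.
Infusion rate = CL · Css = 2.850 L/h × 17 mg/L = 48.45 mg/h

48.5 mg/h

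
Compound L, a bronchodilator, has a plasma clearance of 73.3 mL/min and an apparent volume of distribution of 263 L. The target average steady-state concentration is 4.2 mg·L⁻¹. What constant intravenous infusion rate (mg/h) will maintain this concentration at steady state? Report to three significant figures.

18.5 mg/h

CL = 73.3 mL/min = 73.3 × 0.06 = 4.398 L/h
Rate = CL × Css = 4.398 × 4.2 = 18.47 mg/h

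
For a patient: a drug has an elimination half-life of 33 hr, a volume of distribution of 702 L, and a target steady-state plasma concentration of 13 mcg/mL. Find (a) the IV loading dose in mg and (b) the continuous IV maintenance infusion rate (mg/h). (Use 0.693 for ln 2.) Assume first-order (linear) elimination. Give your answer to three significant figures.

(a) 9130 mg; (b) 192 mg/h

LD = Vd × C = 702.0 × 13 = 9126 mg
CL = 0.693 × Vd / t½ = 0.693 × 702.0 / 33 = 14.74 L/h
Infusion rate = CL × Css = 14.74 × 13 = 191.6 mg/h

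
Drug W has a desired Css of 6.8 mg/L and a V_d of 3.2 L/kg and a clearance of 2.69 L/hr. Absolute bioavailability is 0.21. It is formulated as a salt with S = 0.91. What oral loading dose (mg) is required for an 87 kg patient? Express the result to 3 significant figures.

Vd = 3.2 L/kg × 87 kg = 278.4 L
Loading dose depends on Vd (not clearance): it fills the distribution volume.
LD = Vd × C / F / S = 278.4 × 6.800 / 0.21 / 0.91 = 9906 mg

9910 mg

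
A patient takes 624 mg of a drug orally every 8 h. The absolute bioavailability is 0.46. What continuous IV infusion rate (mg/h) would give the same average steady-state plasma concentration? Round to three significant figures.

Equivalent systemic input: infusion rate = F·D/τ.
Rate = 0.46 × 624 / 8 = 35.88 mg/h

35.9 mg/h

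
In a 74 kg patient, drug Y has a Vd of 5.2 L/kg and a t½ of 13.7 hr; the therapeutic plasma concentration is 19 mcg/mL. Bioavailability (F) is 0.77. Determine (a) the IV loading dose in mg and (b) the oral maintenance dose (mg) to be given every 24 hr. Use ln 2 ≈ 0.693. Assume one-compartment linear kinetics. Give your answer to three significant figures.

Vd = 5.2 L/kg × 74 kg = 384.8 L
LD = Vd × C = 384.8 × 19 = 7311 mg
CL = 0.693 × Vd / t½ = 0.693 × 384.8 / 13.7 = 19.46 L/h
D = CL × Css × τ / F = 19.46 × 19 × 24 / 0.77 = 11520 mg

(a) 7310 mg; (b) 11500 mg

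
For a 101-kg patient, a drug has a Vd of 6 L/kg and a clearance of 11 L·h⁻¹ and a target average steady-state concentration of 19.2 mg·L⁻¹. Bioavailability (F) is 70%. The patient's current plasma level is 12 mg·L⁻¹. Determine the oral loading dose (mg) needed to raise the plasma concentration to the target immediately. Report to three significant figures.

6230 mg

Vd(total) = 101 kg × 6 L/kg = 606.0 L
Loading dose depends on Vd (not clearance): it fills the distribution volume.
Concentration deficit ΔC = 19.2 − 12 = 7.200 mg/L
LD = Vd × ΔC / F = 606.0 × 7.200 / 0.7 = 6233 mg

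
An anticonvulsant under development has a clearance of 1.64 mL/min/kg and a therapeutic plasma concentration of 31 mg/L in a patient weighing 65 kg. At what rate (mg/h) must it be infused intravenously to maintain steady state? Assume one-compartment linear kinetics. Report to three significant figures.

CL = 1.64 mL/min/kg × 65 kg = 106.6 mL/min = 106.6 × 60/1000 = 6.396 L/h
At steady state, infusion rate equals elimination rate: rate in = CL × Css.
Infusion rate = CL · Css = 6.396 L/h × 31 mg/L = 198.3 mg/h

198 mg/h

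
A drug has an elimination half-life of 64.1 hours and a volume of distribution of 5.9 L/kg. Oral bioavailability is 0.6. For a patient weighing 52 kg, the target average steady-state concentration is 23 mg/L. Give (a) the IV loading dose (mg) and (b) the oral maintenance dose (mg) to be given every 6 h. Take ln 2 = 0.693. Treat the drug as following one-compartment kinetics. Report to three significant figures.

Vd(total) = 52 kg × 5.9 L/kg = 306.8 L
LD = Vd × C = 306.8 × 23 = 7056 mg
CL = 0.693 × Vd / t½ = 0.693 × 306.8 / 64.1 = 3.317 L/h
D = CL × Css × τ / F = 3.317 × 23 × 6 / 0.6 = 762.9 mg

(a) 7060 mg; (b) 763 mg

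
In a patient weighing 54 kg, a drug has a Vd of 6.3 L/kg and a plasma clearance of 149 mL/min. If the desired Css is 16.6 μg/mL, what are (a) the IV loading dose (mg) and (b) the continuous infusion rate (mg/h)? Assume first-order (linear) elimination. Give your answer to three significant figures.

Vd = 6.3 L/kg × 54 kg = 340.2 L
LD = Vd · C_target = 340.2 × 16.6 = 5647 mg
CL = 149 mL/min = 149 × 0.06 = 8.940 L/h
Maintenance: replace elimination → rate = CL × Css = 8.940 × 16.6 = 148.4 mg/h

(a) 5650 mg; (b) 148 mg/h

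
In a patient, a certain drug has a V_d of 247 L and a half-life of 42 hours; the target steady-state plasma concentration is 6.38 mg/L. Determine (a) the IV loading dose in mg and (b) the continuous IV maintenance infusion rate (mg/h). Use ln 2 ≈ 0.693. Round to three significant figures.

(a) 1580 mg; (b) 26.0 mg/h

LD = Vd × C = 247.0 × 6.38 = 1576 mg
CL = 0.693 × Vd / t½ = 0.693 × 247.0 / 42 = 4.076 L/h
Infusion rate = CL × Css = 4.076 × 6.38 = 26.00 mg/h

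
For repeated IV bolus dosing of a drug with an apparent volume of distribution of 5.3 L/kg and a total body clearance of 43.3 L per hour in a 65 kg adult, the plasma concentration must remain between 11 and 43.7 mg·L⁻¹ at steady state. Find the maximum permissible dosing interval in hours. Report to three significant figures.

Vd = 5.3 L/kg × 65 kg = 344.5 L
k = CL / Vd = 43.30 / 344.5 = 0.1257 h⁻¹
Between IV bolus doses, concentration decays as C = C₀·e^(−kτ), so C_peak/C_trough = e^(kτ).
τ_max = ln(C_peak/C_trough) / k = ln(43.7/11) / 0.1257 = 1.379 / 0.1257 = 10.97 h

11.0 h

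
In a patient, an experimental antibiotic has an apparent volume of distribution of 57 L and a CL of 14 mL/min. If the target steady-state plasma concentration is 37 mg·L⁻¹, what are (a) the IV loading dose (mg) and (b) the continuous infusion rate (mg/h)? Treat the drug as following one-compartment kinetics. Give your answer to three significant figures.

LD = Vd · C_target = 57.00 × 37 = 2109 mg
CL = 14 mL/min × 60/1000 = 0.8400 L/h
Infusion rate = 0.8400 L/h × 37 mg/L = 31.08 mg/h

(a) 2110 mg; (b) 31.1 mg/h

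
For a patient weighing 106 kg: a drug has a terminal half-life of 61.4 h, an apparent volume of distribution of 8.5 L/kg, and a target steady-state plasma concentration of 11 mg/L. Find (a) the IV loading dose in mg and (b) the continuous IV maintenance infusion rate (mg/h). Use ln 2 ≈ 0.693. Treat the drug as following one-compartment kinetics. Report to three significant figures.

Total Vd = 8.5 × 106 = 901.0 L
LD = Vd × C = 901.0 × 11 = 9911 mg
CL = 0.693 × Vd / t½ = 0.693 × 901.0 / 61.4 = 10.17 L/h
Infusion rate = CL × Css = 10.17 × 11 = 111.9 mg/h

(a) 9910 mg; (b) 112 mg/h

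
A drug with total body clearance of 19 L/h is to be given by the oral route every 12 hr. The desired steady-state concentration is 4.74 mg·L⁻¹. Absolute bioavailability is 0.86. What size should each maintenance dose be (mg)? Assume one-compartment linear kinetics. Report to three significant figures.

1260 mg

D = CL × Css × τ / F = 19.00 × 4.74 × 12 / 0.86 = 1257 mg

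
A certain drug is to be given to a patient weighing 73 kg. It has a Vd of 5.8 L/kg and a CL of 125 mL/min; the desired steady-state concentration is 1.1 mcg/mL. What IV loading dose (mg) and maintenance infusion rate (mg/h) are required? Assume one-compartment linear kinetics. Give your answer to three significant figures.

(a) 466 mg; (b) 8.25 mg/h

Total Vd = 5.8 × 73 = 423.4 L
LD = Vd · C_target = 423.4 × 1.1 = 465.7 mg
CL = 125 mL/min × 60/1000 = 7.500 L/h
Maintenance infusion rate = CL × Css = 7.500 × 1.1 = 8.250 mg/h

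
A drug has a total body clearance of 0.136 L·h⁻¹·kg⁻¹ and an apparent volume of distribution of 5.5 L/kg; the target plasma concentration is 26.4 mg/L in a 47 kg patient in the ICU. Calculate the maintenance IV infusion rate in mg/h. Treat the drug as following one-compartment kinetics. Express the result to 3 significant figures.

CL = 0.136 L·h⁻¹·kg⁻¹ × 47 kg = 6.392 L/h
Infusion rate = CL · Css = 6.392 L/h × 26.4 mg/L = 168.7 mg/h

169 mg/h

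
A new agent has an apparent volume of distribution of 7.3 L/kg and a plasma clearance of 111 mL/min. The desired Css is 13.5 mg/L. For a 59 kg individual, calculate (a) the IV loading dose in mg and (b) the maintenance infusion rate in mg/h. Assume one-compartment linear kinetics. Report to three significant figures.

(a) 5810 mg; (b) 89.9 mg/h

Vd = 7.3 L/kg × 59 kg = 430.7 L
Loading: fill Vd to C_target → 430.7 L × 13.5 mg/L = 5814 mg
CL = 111 mL/min = 111 × 0.06 = 6.660 L/h
Maintenance: replace elimination → rate = CL × Css = 6.660 × 13.5 = 89.91 mg/h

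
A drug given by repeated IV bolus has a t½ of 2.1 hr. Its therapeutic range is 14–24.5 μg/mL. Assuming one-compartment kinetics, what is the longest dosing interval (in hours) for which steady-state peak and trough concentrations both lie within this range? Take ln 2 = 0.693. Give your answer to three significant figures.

k = 0.693 / t½ = 0.693 / 2.1 = 0.3300 h⁻¹
Between IV bolus doses, concentration decays as C = C₀·e^(−kτ), so C_peak/C_trough = e^(kτ).
τ_max = ln(C_peak/C_trough) / k = ln(24.5/14) / 0.3300 = 0.5596 / 0.3300 = 1.696 h

1.70 h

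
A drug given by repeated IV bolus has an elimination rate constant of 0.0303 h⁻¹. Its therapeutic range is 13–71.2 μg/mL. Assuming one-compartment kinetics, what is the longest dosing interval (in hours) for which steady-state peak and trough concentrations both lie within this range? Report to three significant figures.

Between IV bolus doses, concentration decays as C = C₀·e^(−kτ), so C_peak/C_trough = e^(kτ).
τ_max = ln(C_peak/C_trough) / k = ln(71.2/13) / 0.03030 = 1.701 / 0.03030 = 56.14 h

56.1 h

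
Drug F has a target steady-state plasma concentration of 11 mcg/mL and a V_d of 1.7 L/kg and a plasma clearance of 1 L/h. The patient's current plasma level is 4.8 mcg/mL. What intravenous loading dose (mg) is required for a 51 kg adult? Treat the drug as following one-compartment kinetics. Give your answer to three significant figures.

538 mg

Vd(total) = 51 kg × 1.7 L/kg = 86.70 L
Concentration deficit ΔC = 11 − 4.8 = 6.200 mg/L
LD = Vd × ΔC = 86.70 × 6.200 = 537.5 mg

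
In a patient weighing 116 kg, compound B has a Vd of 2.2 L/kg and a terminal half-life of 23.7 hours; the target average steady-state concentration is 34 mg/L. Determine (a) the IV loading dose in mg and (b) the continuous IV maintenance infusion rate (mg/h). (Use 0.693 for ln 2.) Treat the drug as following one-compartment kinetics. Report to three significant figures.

(a) 8680 mg; (b) 254 mg/h

Total Vd = 2.2 × 116 = 255.2 L
LD = Vd × C = 255.2 × 34 = 8677 mg
CL = 0.693 × Vd / t½ = 0.693 × 255.2 / 23.7 = 7.462 L/h
Infusion rate = CL × Css = 7.462 × 34 = 253.7 mg/h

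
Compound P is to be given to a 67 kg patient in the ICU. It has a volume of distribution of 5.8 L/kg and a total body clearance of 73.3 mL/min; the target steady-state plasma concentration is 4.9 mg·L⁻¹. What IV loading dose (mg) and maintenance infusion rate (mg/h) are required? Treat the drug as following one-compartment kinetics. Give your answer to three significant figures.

(a) 1900 mg; (b) 21.6 mg/h

Vd = 5.8 L/kg × 67 kg = 388.6 L
Loading dose = Vd × C = 388.6 × 4.9 = 1904 mg
Convert clearance: 73.3 mL/min × 60 min/h ÷ 1000 mL/L = 4.398 L/h
Maintenance infusion rate = CL × Css = 4.398 × 4.9 = 21.55 mg/h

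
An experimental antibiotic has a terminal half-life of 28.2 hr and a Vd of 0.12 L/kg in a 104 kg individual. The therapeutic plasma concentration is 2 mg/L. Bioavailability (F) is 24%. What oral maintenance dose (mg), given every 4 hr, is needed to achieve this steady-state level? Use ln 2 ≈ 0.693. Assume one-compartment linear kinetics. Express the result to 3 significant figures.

10.2 mg

Vd(total) = 104 kg × 0.12 L/kg = 12.48 L
k = 0.693/28.2 = 0.02457 h⁻¹, so CL = k·Vd = 0.02457 × 12.48 = 0.3066 L/h
D = CL × Css × τ / F = 0.3066 × 2 × 4 / 0.24 = 10.22 mg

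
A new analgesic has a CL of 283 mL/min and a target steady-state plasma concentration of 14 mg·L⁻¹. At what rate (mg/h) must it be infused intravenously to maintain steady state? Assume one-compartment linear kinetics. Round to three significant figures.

CL = 283 mL/min × 60/1000 = 16.98 L/h
At steady state, infusion rate equals elimination rate: rate in = CL × Css.
Infusion rate = CL · Css = 16.98 L/h × 14 mg/L = 237.7 mg/h

238 mg/h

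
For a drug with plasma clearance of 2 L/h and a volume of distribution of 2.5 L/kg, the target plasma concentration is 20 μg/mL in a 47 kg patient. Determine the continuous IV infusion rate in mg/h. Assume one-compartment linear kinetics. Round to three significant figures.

40.0 mg/h

Infusion rate = CL · Css = 2.000 L/h × 20 mg/L = 40.00 mg/h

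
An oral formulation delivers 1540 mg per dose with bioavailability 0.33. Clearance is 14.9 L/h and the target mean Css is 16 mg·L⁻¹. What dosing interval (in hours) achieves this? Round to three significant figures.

F·D/τ = CL·Css → τ = F·D / (CL·Css).
τ = 0.33 × 1540 / (14.9 × 16) = 2.132 h

2.13 h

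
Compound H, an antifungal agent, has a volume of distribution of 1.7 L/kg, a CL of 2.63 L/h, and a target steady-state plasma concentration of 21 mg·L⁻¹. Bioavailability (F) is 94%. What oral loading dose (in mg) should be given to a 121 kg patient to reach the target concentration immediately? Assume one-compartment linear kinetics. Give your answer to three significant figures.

Vd(total) = 121 kg × 1.7 L/kg = 205.7 L
The loading dose fills Vd to the target concentration.
LD = Vd × C / F = 205.7 × 21.00 / 0.94 = 4595 mg

4600 mg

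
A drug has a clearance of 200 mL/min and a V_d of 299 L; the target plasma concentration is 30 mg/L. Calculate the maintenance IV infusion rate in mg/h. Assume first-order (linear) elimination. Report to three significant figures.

360 mg/h

Convert clearance: 200 mL/min × 60 min/h ÷ 1000 mL/L = 12.00 L/h
Maintenance depends on clearance, not Vd — rate in must match rate out.
R₀ = 12.00 × 30 = 360.0 mg/h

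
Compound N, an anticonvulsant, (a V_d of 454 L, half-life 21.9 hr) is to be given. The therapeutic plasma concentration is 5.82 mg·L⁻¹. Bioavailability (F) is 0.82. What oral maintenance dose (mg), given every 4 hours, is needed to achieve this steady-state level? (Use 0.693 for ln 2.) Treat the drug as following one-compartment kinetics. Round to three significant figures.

k = 0.693/21.9 = 0.03164 h⁻¹, so CL = k·Vd = 0.03164 × 454.0 = 14.36 L/h
D = CL × Css × τ / F = 14.36 × 5.82 × 4 / 0.82 = 407.7 mg

408 mg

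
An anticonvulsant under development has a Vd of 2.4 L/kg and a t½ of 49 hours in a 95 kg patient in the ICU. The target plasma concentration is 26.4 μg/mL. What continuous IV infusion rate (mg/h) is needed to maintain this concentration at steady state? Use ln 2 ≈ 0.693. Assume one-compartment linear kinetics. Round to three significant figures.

85.1 mg/h

Total Vd = 2.4 × 95 = 228.0 L
k = 0.693/49 = 0.01414 h⁻¹, so CL = k·Vd = 0.01414 × 228.0 = 3.224 L/h
Infusion rate = CL × Css = 3.224 × 26.4 = 85.11 mg/h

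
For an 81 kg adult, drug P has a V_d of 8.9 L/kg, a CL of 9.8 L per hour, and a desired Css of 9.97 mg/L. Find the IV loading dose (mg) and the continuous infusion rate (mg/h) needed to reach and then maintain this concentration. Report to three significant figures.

Total Vd = 8.9 × 81 = 720.9 L
Loading dose = Vd × C = 720.9 × 9.97 = 7187 mg
Maintenance infusion rate = CL × Css = 9.800 × 9.97 = 97.71 mg/h

(a) 7190 mg; (b) 97.7 mg/h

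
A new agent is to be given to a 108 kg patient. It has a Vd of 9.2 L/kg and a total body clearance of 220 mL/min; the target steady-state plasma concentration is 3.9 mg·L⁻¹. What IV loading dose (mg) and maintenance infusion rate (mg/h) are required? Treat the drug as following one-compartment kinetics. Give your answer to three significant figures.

Vd(total) = 108 kg × 9.2 L/kg = 993.6 L
LD = Vd · C_target = 993.6 × 3.9 = 3875 mg
CL = 220 mL/min × 60/1000 = 13.20 L/h
Maintenance infusion rate = CL × Css = 13.20 × 3.9 = 51.48 mg/h

(a) 3880 mg; (b) 51.5 mg/h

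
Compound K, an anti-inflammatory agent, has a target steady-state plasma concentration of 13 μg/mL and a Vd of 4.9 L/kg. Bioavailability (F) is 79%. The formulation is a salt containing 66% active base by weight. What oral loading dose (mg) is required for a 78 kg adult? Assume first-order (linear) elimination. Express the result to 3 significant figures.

Vd(total) = 78 kg × 4.9 L/kg = 382.2 L
LD = Vd × C / F / S = 382.2 × 13.00 / 0.79 / 0.66 = 9529 mg

9530 mg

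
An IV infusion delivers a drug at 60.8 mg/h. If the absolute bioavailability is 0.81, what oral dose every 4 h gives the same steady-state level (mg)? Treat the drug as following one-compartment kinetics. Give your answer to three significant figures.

300 mg

To maintain the same Css, the systemic dosing rate must be unchanged: F·D/τ = infusion rate.
D = rate × τ / F = 60.8 × 4 / 0.81 = 300.2 mg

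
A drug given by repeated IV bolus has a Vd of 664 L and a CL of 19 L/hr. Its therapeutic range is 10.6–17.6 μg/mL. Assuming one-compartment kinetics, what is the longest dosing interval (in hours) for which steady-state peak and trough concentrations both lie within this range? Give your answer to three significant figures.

17.7 h

k = CL / Vd = 19.00 / 664.0 = 0.02861 h⁻¹
Between IV bolus doses, concentration decays as C = C₀·e^(−kτ), so C_peak/C_trough = e^(kτ).
τ_max = ln(C_peak/C_trough) / k = ln(17.6/10.6) / 0.02861 = 0.5070 / 0.02861 = 17.72 h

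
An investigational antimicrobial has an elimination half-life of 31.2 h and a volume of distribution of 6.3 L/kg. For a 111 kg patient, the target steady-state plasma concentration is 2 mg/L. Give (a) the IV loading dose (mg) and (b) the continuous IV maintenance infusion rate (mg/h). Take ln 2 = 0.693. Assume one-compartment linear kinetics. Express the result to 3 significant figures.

Vd = 6.3 L/kg × 111 kg = 699.3 L
LD = Vd × C = 699.3 × 2 = 1399 mg
CL = 0.693 × Vd / t½ = 0.693 × 699.3 / 31.2 = 15.53 L/h
Infusion rate = CL × Css = 15.53 × 2 = 31.06 mg/h

(a) 1400 mg; (b) 31.1 mg/h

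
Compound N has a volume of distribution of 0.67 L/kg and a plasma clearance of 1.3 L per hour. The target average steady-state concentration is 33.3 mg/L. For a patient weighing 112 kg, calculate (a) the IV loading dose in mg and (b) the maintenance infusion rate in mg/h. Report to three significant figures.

(a) 2500 mg; (b) 43.3 mg/h

Vd(total) = 112 kg × 0.67 L/kg = 75.04 L
LD = Vd · C_target = 75.04 × 33.3 = 2499 mg
Infusion rate = 1.300 L/h × 33.3 mg/L = 43.29 mg/h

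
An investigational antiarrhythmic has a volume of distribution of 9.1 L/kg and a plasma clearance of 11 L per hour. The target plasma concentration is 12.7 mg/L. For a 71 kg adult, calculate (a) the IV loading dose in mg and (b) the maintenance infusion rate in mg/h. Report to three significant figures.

Vd = 9.1 L/kg × 71 kg = 646.1 L
LD = Vd · C_target = 646.1 × 12.7 = 8205 mg
Infusion rate = 11.00 L/h × 12.7 mg/L = 139.7 mg/h

(a) 8210 mg; (b) 140 mg/h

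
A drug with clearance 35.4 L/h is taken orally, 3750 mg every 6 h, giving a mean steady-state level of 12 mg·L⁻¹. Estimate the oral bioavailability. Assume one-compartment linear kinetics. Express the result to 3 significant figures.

0.680

F·D/τ = CL·Css at steady state → F = CL·Css·τ / D.
F = 35.4 × 12 × 6 / 3750 = 0.680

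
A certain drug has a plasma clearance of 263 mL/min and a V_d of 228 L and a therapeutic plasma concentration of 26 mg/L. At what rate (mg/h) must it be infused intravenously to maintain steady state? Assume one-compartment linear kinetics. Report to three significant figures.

Convert clearance: 263 mL/min × 60 min/h ÷ 1000 mL/L = 15.78 L/h
At steady state, infusion rate equals elimination rate: rate in = CL × Css.
R₀ = 15.78 × 26 = 410.3 mg/h

410 mg/h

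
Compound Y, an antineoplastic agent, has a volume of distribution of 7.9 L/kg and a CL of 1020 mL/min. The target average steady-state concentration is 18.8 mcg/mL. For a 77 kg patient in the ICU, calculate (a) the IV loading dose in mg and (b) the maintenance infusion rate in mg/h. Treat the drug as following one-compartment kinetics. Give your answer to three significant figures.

Total Vd = 7.9 × 77 = 608.3 L
Loading dose = Vd × C = 608.3 × 18.8 = 11440 mg
Convert clearance: 1020 mL/min × 60 min/h ÷ 1000 mL/L = 61.20 L/h
Infusion rate = 61.20 L/h × 18.8 mg/L = 1151 mg/h

(a) 11400 mg; (b) 1150 mg/h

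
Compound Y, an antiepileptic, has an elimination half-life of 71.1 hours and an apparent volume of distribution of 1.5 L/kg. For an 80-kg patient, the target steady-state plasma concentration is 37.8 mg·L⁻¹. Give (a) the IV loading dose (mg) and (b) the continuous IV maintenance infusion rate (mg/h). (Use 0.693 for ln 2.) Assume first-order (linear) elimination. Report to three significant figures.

(a) 4540 mg; (b) 44.2 mg/h

Vd(total) = 80 kg × 1.5 L/kg = 120.0 L
LD = Vd × C = 120.0 × 37.8 = 4536 mg
CL = 0.693 × Vd / t½ = 0.693 × 120.0 / 71.1 = 1.170 L/h
Infusion rate = CL × Css = 1.170 × 37.8 = 44.23 mg/h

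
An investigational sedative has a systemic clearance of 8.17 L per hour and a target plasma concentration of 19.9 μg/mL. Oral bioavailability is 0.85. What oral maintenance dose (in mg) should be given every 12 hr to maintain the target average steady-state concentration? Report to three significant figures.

D = CL × Css × τ / F = 8.170 × 19.9 × 12 / 0.85 = 2295 mg

2300 mg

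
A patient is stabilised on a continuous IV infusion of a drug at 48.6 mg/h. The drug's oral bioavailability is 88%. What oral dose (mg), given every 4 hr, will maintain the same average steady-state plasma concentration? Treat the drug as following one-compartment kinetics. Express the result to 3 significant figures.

221 mg

To maintain the same Css, the systemic dosing rate must be unchanged: F·D/τ = infusion rate.
D = rate × τ / F = 48.6 × 4 / 0.88 = 220.9 mg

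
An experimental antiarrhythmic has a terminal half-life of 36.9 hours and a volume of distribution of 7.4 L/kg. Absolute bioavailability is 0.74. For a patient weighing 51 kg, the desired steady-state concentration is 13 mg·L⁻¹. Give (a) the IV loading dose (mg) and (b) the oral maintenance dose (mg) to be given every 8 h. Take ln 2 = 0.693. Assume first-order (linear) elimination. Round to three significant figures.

(a) 4910 mg; (b) 996 mg

Vd(total) = 51 kg × 7.4 L/kg = 377.4 L
LD = Vd × C = 377.4 × 13 = 4906 mg
CL = 0.693 × Vd / t½ = 0.693 × 377.4 / 36.9 = 7.088 L/h
D = CL × Css × τ / F = 7.088 × 13 × 8 / 0.74 = 996.2 mg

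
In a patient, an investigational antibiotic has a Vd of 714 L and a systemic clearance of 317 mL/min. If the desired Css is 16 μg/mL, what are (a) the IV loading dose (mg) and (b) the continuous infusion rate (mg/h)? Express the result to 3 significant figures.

(a) 11400 mg; (b) 304 mg/h

Loading: fill Vd to C_target → 714.0 L × 16 mg/L = 11420 mg
CL = 317 mL/min × 60/1000 = 19.02 L/h
Maintenance: replace elimination → rate = CL × Css = 19.02 × 16 = 304.3 mg/h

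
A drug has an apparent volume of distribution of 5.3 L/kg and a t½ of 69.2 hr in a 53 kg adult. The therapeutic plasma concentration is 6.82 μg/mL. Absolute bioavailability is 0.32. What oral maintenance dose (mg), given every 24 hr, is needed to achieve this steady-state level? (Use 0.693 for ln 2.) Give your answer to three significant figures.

1440 mg

Vd(total) = 53 kg × 5.3 L/kg = 280.9 L
CL = ln 2 · Vd / t½ = 0.693 × 280.9 / 69.2 = 2.813 L/h
D = CL × Css × τ / F = 2.813 × 6.82 × 24 / 0.32 = 1439 mg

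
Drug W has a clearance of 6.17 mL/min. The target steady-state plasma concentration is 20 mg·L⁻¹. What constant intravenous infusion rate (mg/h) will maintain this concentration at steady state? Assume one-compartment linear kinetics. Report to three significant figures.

7.40 mg/h

CL = 6.17 mL/min × 60/1000 = 0.3702 L/h
Infusion rate = CL · Css = 0.3702 L/h × 20 mg/L = 7.404 mg/h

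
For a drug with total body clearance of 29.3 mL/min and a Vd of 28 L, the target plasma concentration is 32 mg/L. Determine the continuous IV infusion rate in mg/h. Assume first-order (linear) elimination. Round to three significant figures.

56.3 mg/h

CL = 29.3 mL/min × 60/1000 = 1.758 L/h
R₀ = 1.758 × 32 = 56.26 mg/h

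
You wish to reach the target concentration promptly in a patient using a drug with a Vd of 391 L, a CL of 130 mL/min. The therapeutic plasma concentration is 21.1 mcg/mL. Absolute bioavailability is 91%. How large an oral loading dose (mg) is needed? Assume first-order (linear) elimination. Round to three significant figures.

LD is governed by Vd — clearance does not enter the loading-dose calculation.
LD = Vd × C / F = 391.0 × 21.10 / 0.91 = 9066 mg

9070 mg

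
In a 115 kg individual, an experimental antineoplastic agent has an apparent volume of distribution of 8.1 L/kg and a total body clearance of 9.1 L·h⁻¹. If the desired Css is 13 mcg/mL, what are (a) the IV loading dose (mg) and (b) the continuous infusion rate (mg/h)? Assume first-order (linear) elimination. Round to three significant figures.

(a) 12100 mg; (b) 118 mg/h

Total Vd = 8.1 × 115 = 931.5 L
LD = Vd · C_target = 931.5 × 13 = 12110 mg
Maintenance: replace elimination → rate = CL × Css = 9.100 × 13 = 118.3 mg/h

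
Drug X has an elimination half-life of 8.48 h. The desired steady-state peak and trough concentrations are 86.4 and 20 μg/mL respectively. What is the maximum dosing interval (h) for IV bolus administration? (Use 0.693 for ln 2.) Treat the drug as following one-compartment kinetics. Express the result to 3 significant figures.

17.9 h

k = 0.693 / t½ = 0.693 / 8.48 = 0.08172 h⁻¹
Between IV bolus doses, concentration decays as C = C₀·e^(−kτ), so C_peak/C_trough = e^(kτ).
τ_max = ln(C_peak/C_trough) / k = ln(86.4/20) / 0.08172 = 1.463 / 0.08172 = 17.90 h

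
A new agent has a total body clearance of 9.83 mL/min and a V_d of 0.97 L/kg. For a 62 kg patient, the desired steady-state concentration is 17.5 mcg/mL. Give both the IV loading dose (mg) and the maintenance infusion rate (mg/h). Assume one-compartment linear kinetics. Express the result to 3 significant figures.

(a) 1050 mg; (b) 10.3 mg/h

Vd(total) = 62 kg × 0.97 L/kg = 60.14 L
LD = Vd · C_target = 60.14 × 17.5 = 1052 mg
Convert clearance: 9.83 mL/min × 60 min/h ÷ 1000 mL/L = 0.5898 L/h
Maintenance: replace elimination → rate = CL × Css = 0.5898 × 17.5 = 10.32 mg/h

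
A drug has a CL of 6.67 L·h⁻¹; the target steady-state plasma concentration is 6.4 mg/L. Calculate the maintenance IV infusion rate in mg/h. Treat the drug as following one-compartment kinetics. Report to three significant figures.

At steady state, infusion rate equals elimination rate: rate in = CL × Css.
R₀ = 6.670 × 6.4 = 42.69 mg/h

42.7 mg/h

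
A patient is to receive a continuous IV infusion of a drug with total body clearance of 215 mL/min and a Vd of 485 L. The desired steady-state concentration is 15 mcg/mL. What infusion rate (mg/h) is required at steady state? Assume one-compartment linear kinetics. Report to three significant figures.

194 mg/h

CL = 215 mL/min = 215 × 0.06 = 12.90 L/h
Rate = CL × Css = 12.90 × 15 = 193.5 mg/h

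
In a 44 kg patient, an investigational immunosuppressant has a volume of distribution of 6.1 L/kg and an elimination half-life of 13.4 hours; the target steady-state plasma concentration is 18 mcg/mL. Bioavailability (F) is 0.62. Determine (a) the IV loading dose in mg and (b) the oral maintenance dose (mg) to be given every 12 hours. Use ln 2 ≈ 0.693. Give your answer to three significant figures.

Vd(total) = 44 kg × 6.1 L/kg = 268.4 L
LD = Vd × C = 268.4 × 18 = 4831 mg
CL = 0.693 × Vd / t½ = 0.693 × 268.4 / 13.4 = 13.88 L/h
D = CL × Css × τ / F = 13.88 × 18 × 12 / 0.62 = 4836 mg

(a) 4830 mg; (b) 4840 mg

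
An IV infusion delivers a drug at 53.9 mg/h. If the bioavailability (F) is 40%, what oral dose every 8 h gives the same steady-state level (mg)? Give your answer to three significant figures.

1080 mg

To maintain the same Css, the systemic dosing rate must be unchanged: F·D/τ = infusion rate.
D = rate × τ / F = 53.9 × 8 / 0.4 = 1078 mg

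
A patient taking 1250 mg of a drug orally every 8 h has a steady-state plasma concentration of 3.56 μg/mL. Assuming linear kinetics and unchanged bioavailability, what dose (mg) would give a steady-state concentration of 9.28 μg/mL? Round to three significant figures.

3260 mg

For first-order elimination, Css ∝ F·D/(CL·τ); F and CL are unchanged, so Css ∝ D/τ.
D₂ = D₁ × (Css,target / Css,current) = 1250 × 9.28/3.56 = 3258 mg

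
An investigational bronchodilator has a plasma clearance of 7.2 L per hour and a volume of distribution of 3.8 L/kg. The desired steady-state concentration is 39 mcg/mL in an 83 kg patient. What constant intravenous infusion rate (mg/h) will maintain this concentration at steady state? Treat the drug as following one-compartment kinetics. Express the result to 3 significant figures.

R₀ = 7.200 × 39 = 280.8 mg/h

281 mg/h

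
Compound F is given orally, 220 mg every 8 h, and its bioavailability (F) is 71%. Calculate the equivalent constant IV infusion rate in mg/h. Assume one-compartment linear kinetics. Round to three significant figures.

Equivalent systemic input: infusion rate = F·D/τ.
Rate = 0.71 × 220 / 8 = 19.53 mg/h

19.5 mg/h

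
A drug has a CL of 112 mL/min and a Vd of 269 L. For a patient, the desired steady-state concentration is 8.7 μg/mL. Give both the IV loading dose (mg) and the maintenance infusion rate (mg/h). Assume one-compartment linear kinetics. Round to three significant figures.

(a) 2340 mg; (b) 58.5 mg/h

Loading: fill Vd to C_target → 269.0 L × 8.7 mg/L = 2340 mg
CL = 112 mL/min = 112 × 0.06 = 6.720 L/h
Infusion rate = 6.720 L/h × 8.7 mg/L = 58.46 mg/h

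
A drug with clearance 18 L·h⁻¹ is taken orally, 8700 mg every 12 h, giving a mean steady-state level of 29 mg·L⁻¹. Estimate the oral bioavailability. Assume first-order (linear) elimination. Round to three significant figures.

0.720

F·D/τ = CL·Css at steady state → F = CL·Css·τ / D.
F = 18 × 29 × 12 / 8700 = 0.720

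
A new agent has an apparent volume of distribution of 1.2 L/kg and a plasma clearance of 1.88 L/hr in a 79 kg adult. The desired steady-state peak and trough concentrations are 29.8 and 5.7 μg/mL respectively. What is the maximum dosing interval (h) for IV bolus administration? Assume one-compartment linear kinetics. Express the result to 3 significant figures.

83.4 h

Vd = 1.2 L/kg × 79 kg = 94.80 L
k = CL / Vd = 1.880 / 94.80 = 0.01983 h⁻¹
Between IV bolus doses, concentration decays as C = C₀·e^(−kτ), so C_peak/C_trough = e^(kτ).
τ_max = ln(C_peak/C_trough) / k = ln(29.8/5.7) / 0.01983 = 1.654 / 0.01983 = 83.41 h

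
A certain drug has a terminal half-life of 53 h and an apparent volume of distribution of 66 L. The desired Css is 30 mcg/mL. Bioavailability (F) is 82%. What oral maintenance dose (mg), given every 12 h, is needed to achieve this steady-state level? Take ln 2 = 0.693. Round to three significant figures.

379 mg

k = 0.693/53 = 0.01308 h⁻¹, so CL = k·Vd = 0.01308 × 66.00 = 0.8633 L/h
D = CL × Css × τ / F = 0.8633 × 30 × 12 / 0.82 = 379.0 mg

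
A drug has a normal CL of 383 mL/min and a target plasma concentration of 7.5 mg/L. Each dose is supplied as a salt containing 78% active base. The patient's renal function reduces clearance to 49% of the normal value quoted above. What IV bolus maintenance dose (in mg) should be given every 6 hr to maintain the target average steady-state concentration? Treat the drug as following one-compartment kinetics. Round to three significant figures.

650 mg

CL = 383 mL/min = 383 × 0.06 = 22.98 L/h
Patient clearance = 0.49 × 22.98 = 11.26 L/h
At steady state, dose per interval replaces the amount cleared in that interval: S·D/τ = CL·Css.
D = CL × Css × τ / S = 11.26 × 7.5 × 6 / 0.78 = 649.6 mg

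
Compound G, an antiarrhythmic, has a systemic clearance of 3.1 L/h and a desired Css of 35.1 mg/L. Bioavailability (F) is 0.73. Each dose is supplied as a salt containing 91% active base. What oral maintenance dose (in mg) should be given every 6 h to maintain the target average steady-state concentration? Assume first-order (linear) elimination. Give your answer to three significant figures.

983 mg

D = CL × Css × τ / F / S = 3.100 × 35.1 × 6 / 0.73 / 0.91 = 982.8 mg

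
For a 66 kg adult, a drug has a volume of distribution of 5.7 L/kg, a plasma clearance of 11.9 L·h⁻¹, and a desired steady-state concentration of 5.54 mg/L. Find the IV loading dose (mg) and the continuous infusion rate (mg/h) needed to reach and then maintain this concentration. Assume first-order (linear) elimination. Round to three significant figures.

Vd = 5.7 L/kg × 66 kg = 376.2 L
Loading: fill Vd to C_target → 376.2 L × 5.54 mg/L = 2084 mg
Maintenance infusion rate = CL × Css = 11.90 × 5.54 = 65.93 mg/h

(a) 2080 mg; (b) 65.9 mg/h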